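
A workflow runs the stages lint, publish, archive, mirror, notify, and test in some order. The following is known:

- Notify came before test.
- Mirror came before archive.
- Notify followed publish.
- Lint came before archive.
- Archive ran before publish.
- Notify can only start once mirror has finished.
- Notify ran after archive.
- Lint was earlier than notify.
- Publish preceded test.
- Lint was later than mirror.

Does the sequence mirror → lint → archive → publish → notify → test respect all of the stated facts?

yes

Check each stated constraint against the proposed order — e.g. lint is ahead of notify; mirror is ahead of notify. Every pair is in the required order; nothing is violated.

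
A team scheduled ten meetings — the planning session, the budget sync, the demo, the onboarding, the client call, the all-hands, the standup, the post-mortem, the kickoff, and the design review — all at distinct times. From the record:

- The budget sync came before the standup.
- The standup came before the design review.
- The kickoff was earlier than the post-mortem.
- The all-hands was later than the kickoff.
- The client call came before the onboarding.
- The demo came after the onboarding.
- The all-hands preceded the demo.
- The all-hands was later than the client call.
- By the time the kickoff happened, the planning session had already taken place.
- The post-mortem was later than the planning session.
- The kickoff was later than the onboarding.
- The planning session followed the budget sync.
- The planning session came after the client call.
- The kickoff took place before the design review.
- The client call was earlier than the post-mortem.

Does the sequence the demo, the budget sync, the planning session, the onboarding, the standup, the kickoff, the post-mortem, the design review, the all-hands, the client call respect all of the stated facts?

The constraints require the client call before the onboarding, but in the proposed sequence the onboarding appears ahead of the client call. That one violation is enough.

no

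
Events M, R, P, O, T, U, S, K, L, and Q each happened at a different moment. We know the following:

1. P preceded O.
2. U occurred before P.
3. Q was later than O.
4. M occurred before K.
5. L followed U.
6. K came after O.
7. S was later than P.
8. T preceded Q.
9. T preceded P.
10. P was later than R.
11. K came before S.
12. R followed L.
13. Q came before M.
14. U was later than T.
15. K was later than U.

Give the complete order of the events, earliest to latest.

The constraints fix every adjacent pair, so only one ordering works:
T → U → L → R → P → O → Q → M → K → S.

T, U, L, R, P, O, Q, M, K, S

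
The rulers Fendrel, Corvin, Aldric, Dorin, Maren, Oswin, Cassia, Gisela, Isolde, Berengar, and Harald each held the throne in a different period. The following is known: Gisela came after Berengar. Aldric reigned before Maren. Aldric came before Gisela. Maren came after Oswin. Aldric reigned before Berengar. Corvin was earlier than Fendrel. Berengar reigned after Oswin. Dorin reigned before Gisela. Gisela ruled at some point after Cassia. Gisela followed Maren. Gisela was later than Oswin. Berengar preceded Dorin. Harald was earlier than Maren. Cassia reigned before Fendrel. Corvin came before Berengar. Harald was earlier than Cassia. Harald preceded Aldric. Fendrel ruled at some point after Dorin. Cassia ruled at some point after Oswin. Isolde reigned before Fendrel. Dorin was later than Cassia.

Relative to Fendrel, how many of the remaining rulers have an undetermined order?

2

Forced before Fendrel: Aldric, Berengar, Cassia, Corvin, Dorin, Harald, Isolde, and Oswin.
That leaves Gisela and Maren with no forced order relative to Fendrel — 2.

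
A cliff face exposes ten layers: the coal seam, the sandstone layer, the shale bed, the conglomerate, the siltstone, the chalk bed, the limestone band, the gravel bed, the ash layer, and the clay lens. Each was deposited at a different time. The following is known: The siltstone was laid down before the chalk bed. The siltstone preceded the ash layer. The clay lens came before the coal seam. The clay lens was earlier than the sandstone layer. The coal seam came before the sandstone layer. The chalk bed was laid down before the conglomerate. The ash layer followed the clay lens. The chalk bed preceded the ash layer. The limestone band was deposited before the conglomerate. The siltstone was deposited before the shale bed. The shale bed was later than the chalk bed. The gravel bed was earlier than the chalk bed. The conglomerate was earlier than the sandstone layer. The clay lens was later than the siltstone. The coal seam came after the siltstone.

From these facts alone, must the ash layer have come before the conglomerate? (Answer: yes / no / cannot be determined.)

No chain of stated constraints runs from the ash layer to the conglomerate, and none runs from the conglomerate to the ash layer either.
So the relative order of the ash layer and the conglomerate is not fixed by the given facts.

cannot be determined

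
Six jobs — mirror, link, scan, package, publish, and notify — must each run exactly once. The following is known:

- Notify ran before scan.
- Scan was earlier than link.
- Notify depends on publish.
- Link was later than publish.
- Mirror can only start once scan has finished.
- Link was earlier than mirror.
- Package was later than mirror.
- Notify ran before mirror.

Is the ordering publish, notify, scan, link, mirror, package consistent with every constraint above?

Check each stated constraint against the proposed order — e.g. notify is ahead of mirror; publish is ahead of link. Every pair is in the required order; nothing is violated.

yes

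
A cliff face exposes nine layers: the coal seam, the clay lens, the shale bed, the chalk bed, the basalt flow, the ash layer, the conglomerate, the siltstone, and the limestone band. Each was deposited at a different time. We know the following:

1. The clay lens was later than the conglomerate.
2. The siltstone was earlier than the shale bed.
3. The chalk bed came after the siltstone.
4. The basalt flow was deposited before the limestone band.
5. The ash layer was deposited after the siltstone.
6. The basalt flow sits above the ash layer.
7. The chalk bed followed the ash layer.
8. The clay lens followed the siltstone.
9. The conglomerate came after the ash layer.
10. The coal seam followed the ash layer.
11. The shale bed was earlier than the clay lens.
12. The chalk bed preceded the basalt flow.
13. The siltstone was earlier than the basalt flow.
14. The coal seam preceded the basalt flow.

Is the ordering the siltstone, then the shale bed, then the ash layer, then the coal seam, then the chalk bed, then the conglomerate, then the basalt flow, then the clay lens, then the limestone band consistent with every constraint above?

yes

Check each stated constraint against the proposed order — e.g. the shale bed is ahead of the clay lens; the siltstone is ahead of the clay lens. Every pair is in the required order; nothing is violated.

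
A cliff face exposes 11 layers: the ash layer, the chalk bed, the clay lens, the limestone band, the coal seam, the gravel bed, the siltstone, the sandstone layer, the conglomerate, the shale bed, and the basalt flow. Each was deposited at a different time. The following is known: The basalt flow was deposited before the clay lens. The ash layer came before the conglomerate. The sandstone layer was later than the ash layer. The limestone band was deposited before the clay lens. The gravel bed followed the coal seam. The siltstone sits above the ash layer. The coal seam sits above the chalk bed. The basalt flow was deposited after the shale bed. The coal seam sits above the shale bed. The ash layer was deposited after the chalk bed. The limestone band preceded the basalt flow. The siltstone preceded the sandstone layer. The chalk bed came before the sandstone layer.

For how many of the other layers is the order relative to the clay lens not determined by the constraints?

Forced before the clay lens: the basalt flow, the limestone band, and the shale bed.
That leaves the ash layer, the chalk bed, the coal seam, the conglomerate, the gravel bed, the sandstone layer, and the siltstone with no forced order relative to the clay lens — 7.

7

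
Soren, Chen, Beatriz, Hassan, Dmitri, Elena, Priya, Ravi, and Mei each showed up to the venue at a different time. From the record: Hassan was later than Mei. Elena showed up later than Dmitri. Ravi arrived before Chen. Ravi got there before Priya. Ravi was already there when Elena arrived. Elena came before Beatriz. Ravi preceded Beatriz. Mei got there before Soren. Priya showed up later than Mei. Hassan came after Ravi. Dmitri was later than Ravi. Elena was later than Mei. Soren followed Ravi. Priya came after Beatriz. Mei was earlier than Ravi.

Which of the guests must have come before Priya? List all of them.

Directly stated before Priya: Beatriz, Mei, and Ravi.
Dmitri reaches Priya via Dmitri → Elena → Beatriz → Priya.
Elena reaches Priya via Elena → Beatriz → Priya.

Beatriz, Dmitri, Elena, Mei, Ravi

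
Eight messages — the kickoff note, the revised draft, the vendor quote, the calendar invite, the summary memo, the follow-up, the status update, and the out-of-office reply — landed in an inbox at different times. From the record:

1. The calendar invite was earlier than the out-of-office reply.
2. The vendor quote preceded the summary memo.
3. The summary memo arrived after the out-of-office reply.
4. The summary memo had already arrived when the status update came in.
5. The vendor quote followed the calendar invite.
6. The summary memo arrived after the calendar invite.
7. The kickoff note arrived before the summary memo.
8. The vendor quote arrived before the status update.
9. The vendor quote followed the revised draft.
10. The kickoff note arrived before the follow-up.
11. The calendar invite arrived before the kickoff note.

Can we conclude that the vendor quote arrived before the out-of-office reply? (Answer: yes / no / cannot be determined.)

cannot be determined

No chain of stated constraints runs from the vendor quote to the out-of-office reply, and none runs from the out-of-office reply to the vendor quote either.
So the relative order of the vendor quote and the out-of-office reply is not fixed by the given facts.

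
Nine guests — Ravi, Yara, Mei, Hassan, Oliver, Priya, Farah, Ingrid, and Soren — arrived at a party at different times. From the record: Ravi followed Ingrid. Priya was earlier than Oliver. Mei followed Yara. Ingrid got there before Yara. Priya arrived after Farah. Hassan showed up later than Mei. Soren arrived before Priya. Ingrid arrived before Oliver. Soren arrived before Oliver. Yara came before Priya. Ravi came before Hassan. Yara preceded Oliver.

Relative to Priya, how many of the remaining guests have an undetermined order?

Forced before Priya: Farah, Ingrid, Soren, and Yara; forced after Priya: Oliver.
That leaves Hassan, Mei, and Ravi with no forced order relative to Priya — 3.

3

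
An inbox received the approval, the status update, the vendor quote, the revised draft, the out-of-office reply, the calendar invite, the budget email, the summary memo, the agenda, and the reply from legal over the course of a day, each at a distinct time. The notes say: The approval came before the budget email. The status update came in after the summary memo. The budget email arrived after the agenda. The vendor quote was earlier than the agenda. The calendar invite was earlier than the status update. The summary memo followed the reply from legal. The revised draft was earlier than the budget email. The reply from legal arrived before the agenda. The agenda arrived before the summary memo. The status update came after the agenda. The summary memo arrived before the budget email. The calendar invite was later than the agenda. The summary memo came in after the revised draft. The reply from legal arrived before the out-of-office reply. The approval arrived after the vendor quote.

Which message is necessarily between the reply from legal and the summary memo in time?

the agenda

Tracing the constraints gives the reply from legal → the agenda → the summary memo, so the agenda sits after the reply from legal and before the summary memo.
No other message is forced both after the reply from legal and before the summary memo.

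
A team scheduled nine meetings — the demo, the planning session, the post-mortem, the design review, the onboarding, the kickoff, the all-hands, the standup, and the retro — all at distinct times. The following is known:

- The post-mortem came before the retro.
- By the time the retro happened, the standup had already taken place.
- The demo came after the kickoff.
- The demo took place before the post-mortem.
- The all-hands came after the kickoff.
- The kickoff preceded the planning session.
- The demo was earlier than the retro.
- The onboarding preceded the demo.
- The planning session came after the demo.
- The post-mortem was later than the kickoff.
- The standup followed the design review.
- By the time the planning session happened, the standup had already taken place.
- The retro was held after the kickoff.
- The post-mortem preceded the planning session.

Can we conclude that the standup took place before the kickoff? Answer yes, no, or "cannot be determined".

cannot be determined

No chain of stated constraints runs from the standup to the kickoff, and none runs from the kickoff to the standup either.
So the relative order of the standup and the kickoff is not fixed by the given facts.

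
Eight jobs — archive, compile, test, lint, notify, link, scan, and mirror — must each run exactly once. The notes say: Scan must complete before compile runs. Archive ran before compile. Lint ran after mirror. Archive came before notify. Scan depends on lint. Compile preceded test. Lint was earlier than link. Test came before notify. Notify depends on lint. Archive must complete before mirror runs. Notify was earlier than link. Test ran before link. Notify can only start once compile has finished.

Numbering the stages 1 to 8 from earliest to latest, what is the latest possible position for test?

6

Test must come before link and notify — 2 stages forced after it.
Everything else can be placed before test in some valid order, so test can sit as late as position 8 − 2 = 6.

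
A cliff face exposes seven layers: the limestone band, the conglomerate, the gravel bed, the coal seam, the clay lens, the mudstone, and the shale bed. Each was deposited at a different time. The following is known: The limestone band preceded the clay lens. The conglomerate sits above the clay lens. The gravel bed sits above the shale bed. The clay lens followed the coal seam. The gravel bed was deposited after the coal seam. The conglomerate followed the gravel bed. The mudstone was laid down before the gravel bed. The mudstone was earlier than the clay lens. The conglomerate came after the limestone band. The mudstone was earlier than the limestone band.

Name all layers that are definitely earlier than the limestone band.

Directly stated before the limestone band: the mudstone.

the mudstone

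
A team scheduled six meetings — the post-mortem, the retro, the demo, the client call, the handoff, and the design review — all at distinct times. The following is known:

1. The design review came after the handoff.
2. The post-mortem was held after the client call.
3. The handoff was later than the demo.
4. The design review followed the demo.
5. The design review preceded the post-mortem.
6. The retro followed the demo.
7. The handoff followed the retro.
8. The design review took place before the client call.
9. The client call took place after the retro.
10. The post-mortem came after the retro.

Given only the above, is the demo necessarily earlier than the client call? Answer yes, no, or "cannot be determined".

Chain the constraints: the demo → the retro → the client call. Each link is directly stated, so the demo comes before the client call.

yes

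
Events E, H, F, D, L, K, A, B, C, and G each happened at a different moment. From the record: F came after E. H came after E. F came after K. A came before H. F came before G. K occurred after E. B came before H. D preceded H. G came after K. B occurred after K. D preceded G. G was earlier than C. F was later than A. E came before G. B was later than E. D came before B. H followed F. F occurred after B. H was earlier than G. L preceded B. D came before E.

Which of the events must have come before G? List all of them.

Directly stated before G: D, E, F, H, and K.
A reaches G via A → H → G.
B reaches G via B → H → G.
L reaches G via L → B → H → G.

A, B, D, E, F, H, K, L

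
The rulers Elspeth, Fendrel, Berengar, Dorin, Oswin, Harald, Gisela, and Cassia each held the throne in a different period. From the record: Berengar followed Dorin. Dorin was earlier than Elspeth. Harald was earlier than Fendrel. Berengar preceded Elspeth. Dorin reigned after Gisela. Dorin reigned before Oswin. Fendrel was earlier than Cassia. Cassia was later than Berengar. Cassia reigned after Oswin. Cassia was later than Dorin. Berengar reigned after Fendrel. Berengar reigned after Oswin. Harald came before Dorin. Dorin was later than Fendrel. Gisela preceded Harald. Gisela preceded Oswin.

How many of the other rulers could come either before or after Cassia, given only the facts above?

1

Forced before Cassia: Berengar, Dorin, Fendrel, Gisela, Harald, and Oswin.
That leaves Elspeth with no forced order relative to Cassia — 1.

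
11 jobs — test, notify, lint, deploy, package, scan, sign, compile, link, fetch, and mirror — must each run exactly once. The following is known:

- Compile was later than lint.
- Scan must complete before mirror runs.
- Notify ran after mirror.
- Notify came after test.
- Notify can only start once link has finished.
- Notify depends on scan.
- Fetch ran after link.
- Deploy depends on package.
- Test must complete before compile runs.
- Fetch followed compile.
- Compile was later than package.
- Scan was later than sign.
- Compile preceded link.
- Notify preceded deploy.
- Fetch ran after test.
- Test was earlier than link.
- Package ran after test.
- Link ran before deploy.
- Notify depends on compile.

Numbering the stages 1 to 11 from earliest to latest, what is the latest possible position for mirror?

9

Mirror must come before deploy and notify — 2 stages forced after it.
Everything else can be placed before mirror in some valid order, so mirror can sit as late as position 11 − 2 = 9.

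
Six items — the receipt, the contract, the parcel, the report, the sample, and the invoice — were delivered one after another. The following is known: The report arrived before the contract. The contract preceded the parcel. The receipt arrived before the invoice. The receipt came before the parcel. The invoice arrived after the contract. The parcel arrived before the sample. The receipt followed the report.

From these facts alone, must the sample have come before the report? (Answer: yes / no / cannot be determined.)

Tracing the constraints gives the report → the contract → the parcel → the sample, so the report must come before the sample.
That means the sample cannot be before the report.

no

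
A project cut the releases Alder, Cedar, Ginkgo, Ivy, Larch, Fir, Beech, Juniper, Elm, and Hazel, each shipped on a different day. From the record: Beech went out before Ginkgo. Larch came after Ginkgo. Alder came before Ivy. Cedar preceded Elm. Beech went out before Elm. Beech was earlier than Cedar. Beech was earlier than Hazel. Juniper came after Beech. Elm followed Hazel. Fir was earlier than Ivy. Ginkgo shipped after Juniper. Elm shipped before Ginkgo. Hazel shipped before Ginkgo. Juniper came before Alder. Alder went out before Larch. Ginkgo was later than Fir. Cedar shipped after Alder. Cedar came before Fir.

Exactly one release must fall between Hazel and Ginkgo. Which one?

Elm

Tracing the constraints gives Hazel → Elm → Ginkgo, so Elm sits after Hazel and before Ginkgo.
No other release is forced both after Hazel and before Ginkgo.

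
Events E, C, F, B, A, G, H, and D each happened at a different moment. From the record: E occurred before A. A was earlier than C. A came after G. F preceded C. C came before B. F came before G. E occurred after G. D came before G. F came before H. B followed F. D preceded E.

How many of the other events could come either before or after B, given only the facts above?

Forced before B: A, C, D, E, F, and G.
That leaves H with no forced order relative to B — 1.

1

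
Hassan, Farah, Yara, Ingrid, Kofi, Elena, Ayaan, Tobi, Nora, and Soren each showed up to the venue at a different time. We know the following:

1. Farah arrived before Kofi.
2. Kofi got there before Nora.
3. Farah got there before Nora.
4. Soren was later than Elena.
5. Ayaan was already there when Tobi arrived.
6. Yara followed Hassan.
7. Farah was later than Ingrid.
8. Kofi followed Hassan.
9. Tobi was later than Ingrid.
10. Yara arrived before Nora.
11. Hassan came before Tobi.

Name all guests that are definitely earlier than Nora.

Farah, Hassan, Ingrid, Kofi, Yara

Directly stated before Nora: Farah, Kofi, and Yara.
Hassan reaches Nora via Hassan → Kofi → Nora.
Ingrid reaches Nora via Ingrid → Farah → Nora.
No chain forces Tobi (or any of the others) ahead of Nora.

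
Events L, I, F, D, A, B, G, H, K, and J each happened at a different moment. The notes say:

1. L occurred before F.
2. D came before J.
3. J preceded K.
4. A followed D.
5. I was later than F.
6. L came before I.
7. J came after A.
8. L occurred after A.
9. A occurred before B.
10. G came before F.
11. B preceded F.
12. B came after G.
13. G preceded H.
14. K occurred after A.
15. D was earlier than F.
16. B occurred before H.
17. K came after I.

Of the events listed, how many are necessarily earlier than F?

Directly stated before F: B, D, G, and L.
A reaches F via A → L → F.
That's A, B, D, G, and L — 5 in all.

5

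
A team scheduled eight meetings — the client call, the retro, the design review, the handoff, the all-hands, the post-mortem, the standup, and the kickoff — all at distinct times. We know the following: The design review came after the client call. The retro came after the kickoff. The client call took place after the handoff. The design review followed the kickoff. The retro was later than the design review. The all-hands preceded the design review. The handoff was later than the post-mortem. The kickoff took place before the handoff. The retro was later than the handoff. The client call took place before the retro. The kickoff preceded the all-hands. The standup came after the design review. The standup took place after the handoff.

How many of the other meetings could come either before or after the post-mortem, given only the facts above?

Forced after the post-mortem: the client call, the design review, the handoff, the retro, and the standup.
That leaves the all-hands and the kickoff with no forced order relative to the post-mortem — 2.

2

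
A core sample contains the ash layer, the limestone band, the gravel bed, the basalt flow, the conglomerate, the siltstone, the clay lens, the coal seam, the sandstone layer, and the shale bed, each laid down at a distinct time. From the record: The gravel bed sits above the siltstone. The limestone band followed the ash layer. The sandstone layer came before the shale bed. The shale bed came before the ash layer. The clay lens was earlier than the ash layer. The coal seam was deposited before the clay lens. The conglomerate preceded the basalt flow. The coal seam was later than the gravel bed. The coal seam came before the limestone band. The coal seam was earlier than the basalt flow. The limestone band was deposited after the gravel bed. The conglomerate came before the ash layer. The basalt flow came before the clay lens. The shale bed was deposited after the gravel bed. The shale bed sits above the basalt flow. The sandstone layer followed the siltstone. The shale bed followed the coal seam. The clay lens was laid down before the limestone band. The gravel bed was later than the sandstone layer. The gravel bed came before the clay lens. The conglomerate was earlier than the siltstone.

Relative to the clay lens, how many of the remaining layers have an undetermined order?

1

Forced before the clay lens: the basalt flow, the coal seam, the conglomerate, the gravel bed, the sandstone layer, and the siltstone; forced after the clay lens: the ash layer and the limestone band.
That leaves the shale bed with no forced order relative to the clay lens — 1.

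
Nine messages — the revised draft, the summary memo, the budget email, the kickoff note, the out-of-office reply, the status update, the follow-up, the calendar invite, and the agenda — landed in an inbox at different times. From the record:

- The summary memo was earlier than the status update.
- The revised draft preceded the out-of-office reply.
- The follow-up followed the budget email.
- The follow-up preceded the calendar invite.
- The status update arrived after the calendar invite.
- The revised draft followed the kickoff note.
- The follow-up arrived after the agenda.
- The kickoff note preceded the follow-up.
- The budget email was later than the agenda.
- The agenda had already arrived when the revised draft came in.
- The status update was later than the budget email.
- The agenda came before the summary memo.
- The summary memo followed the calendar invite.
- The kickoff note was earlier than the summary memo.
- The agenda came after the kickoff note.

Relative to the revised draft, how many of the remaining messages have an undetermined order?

Forced before the revised draft: the agenda and the kickoff note; forced after the revised draft: the out-of-office reply.
That leaves the budget email, the calendar invite, the follow-up, the status update, and the summary memo with no forced order relative to the revised draft — 5.

5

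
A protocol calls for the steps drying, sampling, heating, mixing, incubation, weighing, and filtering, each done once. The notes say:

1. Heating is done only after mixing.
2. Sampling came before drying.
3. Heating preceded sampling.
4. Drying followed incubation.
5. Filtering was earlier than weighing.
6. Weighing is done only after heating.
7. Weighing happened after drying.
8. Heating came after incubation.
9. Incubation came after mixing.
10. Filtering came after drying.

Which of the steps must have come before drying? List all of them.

heating, incubation, mixing, sampling

Directly stated before drying: incubation and sampling.
Heating reaches drying via heating → sampling → drying.
Mixing reaches drying via mixing → incubation → drying.
No chain forces weighing (or any of the others) ahead of drying.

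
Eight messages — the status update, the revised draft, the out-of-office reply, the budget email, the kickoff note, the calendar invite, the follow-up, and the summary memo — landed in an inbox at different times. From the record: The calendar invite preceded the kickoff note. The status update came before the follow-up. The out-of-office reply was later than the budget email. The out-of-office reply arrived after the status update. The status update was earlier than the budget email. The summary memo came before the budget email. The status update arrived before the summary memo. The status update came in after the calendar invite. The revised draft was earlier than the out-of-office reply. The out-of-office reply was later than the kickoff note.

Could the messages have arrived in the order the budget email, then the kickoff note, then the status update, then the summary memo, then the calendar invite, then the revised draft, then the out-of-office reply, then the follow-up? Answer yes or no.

The constraints require the summary memo before the budget email, but in the proposed sequence the budget email appears ahead of the summary memo. That one violation is enough.

no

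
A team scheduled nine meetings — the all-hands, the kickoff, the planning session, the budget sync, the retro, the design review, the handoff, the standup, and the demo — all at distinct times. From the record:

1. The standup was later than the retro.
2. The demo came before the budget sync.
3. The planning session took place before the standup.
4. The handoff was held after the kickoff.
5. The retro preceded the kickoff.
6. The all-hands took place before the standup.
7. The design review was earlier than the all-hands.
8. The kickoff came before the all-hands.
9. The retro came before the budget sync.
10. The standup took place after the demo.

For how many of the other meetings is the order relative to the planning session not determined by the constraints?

Forced after the planning session: the standup.
That leaves the all-hands, the budget sync, the demo, the design review, the handoff, the kickoff, and the retro with no forced order relative to the planning session — 7.

7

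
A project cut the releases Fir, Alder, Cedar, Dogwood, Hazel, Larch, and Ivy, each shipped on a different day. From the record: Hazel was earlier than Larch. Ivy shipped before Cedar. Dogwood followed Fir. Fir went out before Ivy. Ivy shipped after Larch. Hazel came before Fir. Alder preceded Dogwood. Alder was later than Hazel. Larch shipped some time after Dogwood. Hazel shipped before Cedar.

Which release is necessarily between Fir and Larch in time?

Tracing the constraints gives Fir → Dogwood → Larch, so Dogwood sits after Fir and before Larch.
No other release is forced both after Fir and before Larch.

Dogwood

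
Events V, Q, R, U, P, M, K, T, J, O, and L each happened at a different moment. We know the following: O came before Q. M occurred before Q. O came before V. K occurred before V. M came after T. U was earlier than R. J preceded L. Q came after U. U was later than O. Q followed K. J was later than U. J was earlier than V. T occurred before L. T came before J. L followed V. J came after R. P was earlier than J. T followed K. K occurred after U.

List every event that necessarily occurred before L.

J, K, O, P, R, T, U, V

Directly stated before L: J, T, and V.
K reaches L via K → V → L.
O reaches L via O → V → L.
P reaches L via P → J → L.
Likewise R and U each reach L by chaining the stated constraints.
No chain forces Q (or any of the others) ahead of L.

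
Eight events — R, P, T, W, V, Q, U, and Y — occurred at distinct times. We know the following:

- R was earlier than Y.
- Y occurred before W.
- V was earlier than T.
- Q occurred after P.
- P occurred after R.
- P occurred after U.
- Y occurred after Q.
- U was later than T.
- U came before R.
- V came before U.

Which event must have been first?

V

V has a chain of constraints placing it before every other event, so V must be first.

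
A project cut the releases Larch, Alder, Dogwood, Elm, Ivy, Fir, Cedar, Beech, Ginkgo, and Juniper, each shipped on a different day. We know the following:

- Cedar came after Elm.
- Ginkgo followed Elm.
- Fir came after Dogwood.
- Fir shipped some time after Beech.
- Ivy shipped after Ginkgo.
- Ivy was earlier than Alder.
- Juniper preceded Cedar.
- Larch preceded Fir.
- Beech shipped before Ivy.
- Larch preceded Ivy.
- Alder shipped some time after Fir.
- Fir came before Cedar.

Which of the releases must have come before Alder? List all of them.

Beech, Dogwood, Elm, Fir, Ginkgo, Ivy, Larch

Directly stated before Alder: Fir and Ivy.
Beech reaches Alder via Beech → Ivy → Alder.
Dogwood reaches Alder via Dogwood → Fir → Alder.
Elm reaches Alder via Elm → Ginkgo → Ivy → Alder.
Likewise Ginkgo and Larch each reach Alder by chaining the stated constraints.
No chain forces Cedar (or any of the others) ahead of Alder.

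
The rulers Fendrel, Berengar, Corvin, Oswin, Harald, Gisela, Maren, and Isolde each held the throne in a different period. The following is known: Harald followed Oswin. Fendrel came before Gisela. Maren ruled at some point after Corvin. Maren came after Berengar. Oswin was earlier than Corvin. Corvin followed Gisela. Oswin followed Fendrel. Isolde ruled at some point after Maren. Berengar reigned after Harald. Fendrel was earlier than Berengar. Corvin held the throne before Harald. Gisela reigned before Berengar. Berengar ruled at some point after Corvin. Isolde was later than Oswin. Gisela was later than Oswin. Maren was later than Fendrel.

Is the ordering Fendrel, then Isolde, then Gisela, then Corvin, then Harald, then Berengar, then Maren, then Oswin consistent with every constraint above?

no

The constraints require Oswin before Harald, but in the proposed sequence Harald appears ahead of Oswin. That one violation is enough.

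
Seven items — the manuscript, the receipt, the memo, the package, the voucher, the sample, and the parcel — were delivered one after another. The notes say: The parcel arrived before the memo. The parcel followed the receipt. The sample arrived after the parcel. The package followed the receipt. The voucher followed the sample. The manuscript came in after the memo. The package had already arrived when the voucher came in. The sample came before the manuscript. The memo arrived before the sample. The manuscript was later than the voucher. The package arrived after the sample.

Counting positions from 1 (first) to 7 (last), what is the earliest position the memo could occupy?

3

The parcel and the receipt must both come before the memo — 2 forced predecessors.
Nothing else is forced ahead of the memo, so its earliest slot is position 2 + 1 = 3.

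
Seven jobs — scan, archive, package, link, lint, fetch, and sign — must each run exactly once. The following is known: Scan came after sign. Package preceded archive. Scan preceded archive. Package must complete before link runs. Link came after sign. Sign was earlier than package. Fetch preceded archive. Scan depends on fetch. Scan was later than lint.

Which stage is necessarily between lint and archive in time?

Tracing the constraints gives lint → scan → archive, so scan sits after lint and before archive.
No other stage is forced both after lint and before archive.

scan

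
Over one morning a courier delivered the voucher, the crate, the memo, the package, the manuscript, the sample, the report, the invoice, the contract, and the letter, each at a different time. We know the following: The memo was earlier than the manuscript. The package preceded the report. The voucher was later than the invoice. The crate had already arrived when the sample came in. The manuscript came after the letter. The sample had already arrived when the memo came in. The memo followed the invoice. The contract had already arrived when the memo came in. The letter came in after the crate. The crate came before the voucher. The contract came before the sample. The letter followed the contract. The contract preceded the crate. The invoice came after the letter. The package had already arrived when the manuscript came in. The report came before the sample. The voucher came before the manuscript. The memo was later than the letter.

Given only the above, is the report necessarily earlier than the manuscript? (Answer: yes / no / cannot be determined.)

Chain the constraints: the report → the sample → the memo → the manuscript. Each link is directly stated, so the report comes before the manuscript.

yes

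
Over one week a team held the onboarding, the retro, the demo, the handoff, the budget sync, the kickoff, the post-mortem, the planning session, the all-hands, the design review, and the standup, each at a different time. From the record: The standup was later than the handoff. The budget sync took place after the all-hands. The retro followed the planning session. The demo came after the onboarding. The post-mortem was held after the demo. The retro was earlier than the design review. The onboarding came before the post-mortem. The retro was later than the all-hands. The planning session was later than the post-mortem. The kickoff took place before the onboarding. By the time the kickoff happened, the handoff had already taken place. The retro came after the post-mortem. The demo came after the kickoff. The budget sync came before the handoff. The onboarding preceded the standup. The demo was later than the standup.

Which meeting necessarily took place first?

The all-hands has a chain of constraints placing it before every other meeting, so the all-hands must be first.

the all-hands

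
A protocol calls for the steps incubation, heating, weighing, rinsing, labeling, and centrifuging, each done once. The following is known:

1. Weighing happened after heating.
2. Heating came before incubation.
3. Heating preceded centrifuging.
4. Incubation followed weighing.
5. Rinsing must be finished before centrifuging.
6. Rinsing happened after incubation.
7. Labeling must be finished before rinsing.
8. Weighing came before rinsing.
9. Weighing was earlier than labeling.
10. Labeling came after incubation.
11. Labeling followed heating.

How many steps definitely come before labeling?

Directly stated before labeling: heating, incubation, and weighing.
No chain forces rinsing (or any of the others) ahead of labeling.
That's heating, incubation, and weighing — 3 in all.

3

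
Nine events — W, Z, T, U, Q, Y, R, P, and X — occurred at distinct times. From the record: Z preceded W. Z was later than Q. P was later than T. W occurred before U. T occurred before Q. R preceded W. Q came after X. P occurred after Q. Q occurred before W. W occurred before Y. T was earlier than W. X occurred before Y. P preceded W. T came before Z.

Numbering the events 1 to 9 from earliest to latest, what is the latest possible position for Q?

Q must come before P, U, W, Y, and Z — 5 events forced after it.
Everything else can be placed before Q in some valid order, so Q can sit as late as position 9 − 5 = 4.

4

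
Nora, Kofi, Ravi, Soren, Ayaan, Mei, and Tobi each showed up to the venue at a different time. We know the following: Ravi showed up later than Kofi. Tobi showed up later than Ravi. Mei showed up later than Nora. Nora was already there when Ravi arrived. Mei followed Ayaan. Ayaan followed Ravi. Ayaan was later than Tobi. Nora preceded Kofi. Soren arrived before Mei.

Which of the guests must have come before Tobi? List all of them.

Directly stated before Tobi: Ravi.
Kofi reaches Tobi via Kofi → Ravi → Tobi.
Nora reaches Tobi via Nora → Ravi → Tobi.
No chain forces Mei (or any of the others) ahead of Tobi.

Kofi, Nora, Ravi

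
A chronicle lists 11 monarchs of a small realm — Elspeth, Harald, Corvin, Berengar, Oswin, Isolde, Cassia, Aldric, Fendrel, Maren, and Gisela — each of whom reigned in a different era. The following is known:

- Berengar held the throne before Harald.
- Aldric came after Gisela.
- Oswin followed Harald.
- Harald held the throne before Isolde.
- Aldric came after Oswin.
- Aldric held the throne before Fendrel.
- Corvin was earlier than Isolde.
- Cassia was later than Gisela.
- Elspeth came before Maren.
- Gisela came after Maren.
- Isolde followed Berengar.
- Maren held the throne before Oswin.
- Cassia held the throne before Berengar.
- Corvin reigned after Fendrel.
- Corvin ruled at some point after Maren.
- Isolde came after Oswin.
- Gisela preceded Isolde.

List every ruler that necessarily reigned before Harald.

Berengar, Cassia, Elspeth, Gisela, Maren

Directly stated before Harald: Berengar.
Cassia reaches Harald via Cassia → Berengar → Harald.
Elspeth reaches Harald via Elspeth → Maren → Gisela → Cassia → Berengar → Harald.
Gisela reaches Harald via Gisela → Cassia → Berengar → Harald.
Likewise Maren reaches Harald by chaining the stated constraints.
No chain forces Aldric (or any of the others) ahead of Harald.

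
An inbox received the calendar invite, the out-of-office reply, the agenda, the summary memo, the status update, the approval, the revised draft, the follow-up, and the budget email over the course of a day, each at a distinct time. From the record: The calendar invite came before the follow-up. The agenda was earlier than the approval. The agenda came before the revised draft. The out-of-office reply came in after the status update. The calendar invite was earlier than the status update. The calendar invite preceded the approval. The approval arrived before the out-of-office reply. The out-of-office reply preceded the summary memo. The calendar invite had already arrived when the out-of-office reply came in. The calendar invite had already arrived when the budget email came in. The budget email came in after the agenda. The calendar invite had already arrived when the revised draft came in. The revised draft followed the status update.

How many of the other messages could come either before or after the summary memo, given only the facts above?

Forced before the summary memo: the agenda, the approval, the calendar invite, the out-of-office reply, and the status update.
That leaves the budget email, the follow-up, and the revised draft with no forced order relative to the summary memo — 3.

3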